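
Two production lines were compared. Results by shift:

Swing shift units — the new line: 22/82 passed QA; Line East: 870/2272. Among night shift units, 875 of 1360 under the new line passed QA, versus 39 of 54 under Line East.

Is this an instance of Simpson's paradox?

Yes

Swing shift: the new line 22/82 = 26.8%, Line East 870/2272 = 38.3% → Line East
Night shift: the new line 875/1360 = 64.3%, Line East 39/54 = 72.2% → Line East
Overall: the new line 897/1442 = 62.2%, Line East 909/2326 = 39.1% → the new line
Line East wins each shift group but the new line wins overall — the comparison reverses. Line East's units skew toward swing shift, which has a lower base rate.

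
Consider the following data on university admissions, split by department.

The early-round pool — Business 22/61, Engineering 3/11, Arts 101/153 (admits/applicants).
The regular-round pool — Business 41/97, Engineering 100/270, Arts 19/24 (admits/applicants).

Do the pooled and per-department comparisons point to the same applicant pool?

No

Business: the early-round pool 22/61 = 36.1%, the regular-round pool 41/97 = 42.3% → the regular-round pool
Engineering: the early-round pool 3/11 = 27.3%, the regular-round pool 100/270 = 37.0% → the regular-round pool
Arts: the early-round pool 101/153 = 66.0%, the regular-round pool 19/24 = 79.2% → the regular-round pool
Overall: the early-round pool 126/225 = 56.0%, the regular-round pool 160/391 = 40.9% → the early-round pool
The regular-round pool wins each department group but the early-round pool wins overall — the comparison reverses. The regular-round pool's applicants skew toward Engineering, which has a lower base rate.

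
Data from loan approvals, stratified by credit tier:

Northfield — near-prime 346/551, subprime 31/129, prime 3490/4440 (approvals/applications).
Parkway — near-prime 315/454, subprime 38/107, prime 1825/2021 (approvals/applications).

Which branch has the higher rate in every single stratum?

Near-prime: Northfield 346/551 = 62.8%, Parkway 315/454 = 69.4% → Parkway
Subprime: Northfield 31/129 = 24.0%, Parkway 38/107 = 35.5% → Parkway
Prime: Northfield 3490/4440 = 78.6%, Parkway 1825/2021 = 90.3% → Parkway
Parkway has the higher rate in all 3 groups.

Parkway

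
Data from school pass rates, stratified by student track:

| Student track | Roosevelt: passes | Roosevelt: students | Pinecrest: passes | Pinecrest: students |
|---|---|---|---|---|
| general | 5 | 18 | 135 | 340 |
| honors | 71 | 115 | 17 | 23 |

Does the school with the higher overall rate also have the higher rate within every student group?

No

General: Roosevelt 5/18 = 27.8%, Pinecrest 135/340 = 39.7% → Pinecrest
Honors: Roosevelt 71/115 = 61.7%, Pinecrest 17/23 = 73.9% → Pinecrest
Overall: Roosevelt 76/133 = 57.1%, Pinecrest 152/363 = 41.9% → Roosevelt
Pinecrest wins each student group but Roosevelt wins overall — the comparison reverses. Pinecrest's students skew toward general, which has a lower base rate.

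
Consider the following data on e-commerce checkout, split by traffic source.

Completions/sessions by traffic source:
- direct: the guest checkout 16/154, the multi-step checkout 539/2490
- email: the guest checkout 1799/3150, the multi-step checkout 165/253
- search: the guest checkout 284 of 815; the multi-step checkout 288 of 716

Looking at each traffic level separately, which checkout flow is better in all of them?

the multi-step checkout

Direct: the guest checkout 16/154 = 10.4%, the multi-step checkout 539/2490 = 21.6% → the multi-step checkout
Email: the guest checkout 1799/3150 = 57.1%, the multi-step checkout 165/253 = 65.2% → the multi-step checkout
Search: the guest checkout 284/815 = 34.8%, the multi-step checkout 288/716 = 40.2% → the multi-step checkout
The multi-step checkout has the higher rate in all 3 groups.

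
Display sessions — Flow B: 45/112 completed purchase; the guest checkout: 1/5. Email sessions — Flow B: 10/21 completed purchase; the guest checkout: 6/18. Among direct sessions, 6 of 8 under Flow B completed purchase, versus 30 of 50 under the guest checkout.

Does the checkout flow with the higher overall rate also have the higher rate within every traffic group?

No

Display: Flow B 45/112 = 40.2%, the guest checkout 1/5 = 20.0% → Flow B
Email: Flow B 10/21 = 47.6%, the guest checkout 6/18 = 33.3% → Flow B
Direct: Flow B 6/8 = 75.0%, the guest checkout 30/50 = 60.0% → Flow B
Overall: Flow B 61/141 = 43.3%, the guest checkout 37/73 = 50.7% → the guest checkout
Flow B wins each traffic group but the guest checkout wins overall — the comparison reverses. Flow B's sessions skew toward display, which has a lower base rate.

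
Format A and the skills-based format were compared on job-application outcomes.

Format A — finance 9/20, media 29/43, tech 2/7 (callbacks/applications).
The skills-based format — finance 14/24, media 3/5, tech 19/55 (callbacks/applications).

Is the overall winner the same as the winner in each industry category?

Finance: Format A 9/20 = 45.0%, the skills-based format 14/24 = 58.3% → the skills-based format
Media: Format A 29/43 = 67.4%, the skills-based format 3/5 = 60.0% → Format A
Tech: Format A 2/7 = 28.6%, the skills-based format 19/55 = 34.5% → the skills-based format
Overall: Format A 40/70 = 57.1%, the skills-based format 36/84 = 42.9% → Format A
Neither sweeps: Format A wins 1 of 3 groups, the skills-based format wins 2. Format A wins overall but not every group — no Simpson reversal.

No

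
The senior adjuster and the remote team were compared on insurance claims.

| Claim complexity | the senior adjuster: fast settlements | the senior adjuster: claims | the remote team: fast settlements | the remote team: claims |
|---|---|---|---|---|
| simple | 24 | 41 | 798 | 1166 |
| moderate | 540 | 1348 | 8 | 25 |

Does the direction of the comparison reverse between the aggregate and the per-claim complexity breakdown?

No

Simple: the senior adjuster 24/41 = 58.5%, the remote team 798/1166 = 68.4% → the remote team
Moderate: the senior adjuster 540/1348 = 40.1%, the remote team 8/25 = 32.0% → the senior adjuster
Overall: the senior adjuster 564/1389 = 40.6%, the remote team 806/1191 = 67.7% → the remote team
Neither sweeps: the senior adjuster wins 1 of 2 groups, the remote team wins 1. The remote team wins overall but not every group — no Simpson reversal.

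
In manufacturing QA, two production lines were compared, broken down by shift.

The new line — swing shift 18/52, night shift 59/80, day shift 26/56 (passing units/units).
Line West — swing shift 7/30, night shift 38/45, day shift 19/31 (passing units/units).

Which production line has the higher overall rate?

Swing shift: the new line 18/52 = 34.6%, Line West 7/30 = 23.3% → the new line
Night shift: the new line 59/80 = 73.8%, Line West 38/45 = 84.4% → Line West
Day shift: the new line 26/56 = 46.4%, Line West 19/31 = 61.3% → Line West
Overall: the new line 103/188 = 54.8%, Line West 64/106 = 60.4% → Line West
(Neither sweeps every shift group, but Line West has the higher pooled rate.)

Line West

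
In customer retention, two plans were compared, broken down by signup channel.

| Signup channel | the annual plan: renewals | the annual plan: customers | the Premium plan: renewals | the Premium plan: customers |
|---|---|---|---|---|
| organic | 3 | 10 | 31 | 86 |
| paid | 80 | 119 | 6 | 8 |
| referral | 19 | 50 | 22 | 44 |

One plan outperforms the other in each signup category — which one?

Organic: the annual plan 3/10 = 30.0%, the Premium plan 31/86 = 36.0% → the Premium plan
Paid: the annual plan 80/119 = 67.2%, the Premium plan 6/8 = 75.0% → the Premium plan
Referral: the annual plan 19/50 = 38.0%, the Premium plan 22/44 = 50.0% → the Premium plan
The Premium plan has the higher rate in all 3 groups.

the Premium plan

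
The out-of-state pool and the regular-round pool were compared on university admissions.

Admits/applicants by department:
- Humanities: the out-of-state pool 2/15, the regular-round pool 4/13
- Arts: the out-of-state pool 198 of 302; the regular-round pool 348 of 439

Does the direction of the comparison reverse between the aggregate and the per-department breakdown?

Humanities: the out-of-state pool 2/15 = 13.3%, the regular-round pool 4/13 = 30.8% → the regular-round pool
Arts: the out-of-state pool 198/302 = 65.6%, the regular-round pool 348/439 = 79.3% → the regular-round pool
Overall: the out-of-state pool 200/317 = 63.1%, the regular-round pool 352/452 = 77.9% → the regular-round pool
The regular-round pool wins overall and in every department group — no reversal.

No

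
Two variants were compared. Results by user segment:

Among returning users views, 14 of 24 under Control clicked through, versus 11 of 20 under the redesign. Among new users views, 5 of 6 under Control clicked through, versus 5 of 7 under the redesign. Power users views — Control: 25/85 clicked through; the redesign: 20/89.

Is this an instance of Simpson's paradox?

No

Returning users: Control 14/24 = 58.3%, the redesign 11/20 = 55.0% → Control
New users: Control 5/6 = 83.3%, the redesign 5/7 = 71.4% → Control
Power users: Control 25/85 = 29.4%, the redesign 20/89 = 22.5% → Control
Overall: Control 44/115 = 38.3%, the redesign 36/116 = 31.0% → Control
Control wins overall and in every user group — no reversal.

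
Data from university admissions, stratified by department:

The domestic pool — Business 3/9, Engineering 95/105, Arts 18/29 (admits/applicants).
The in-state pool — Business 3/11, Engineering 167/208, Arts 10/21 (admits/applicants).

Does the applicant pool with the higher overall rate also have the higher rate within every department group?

Yes

Business: the domestic pool 3/9 = 33.3%, the in-state pool 3/11 = 27.3% → the domestic pool
Engineering: the domestic pool 95/105 = 90.5%, the in-state pool 167/208 = 80.3% → the domestic pool
Arts: the domestic pool 18/29 = 62.1%, the in-state pool 10/21 = 47.6% → the domestic pool
Overall: the domestic pool 116/143 = 81.1%, the in-state pool 180/240 = 75.0% → the domestic pool
The domestic pool wins overall and in every department group — no reversal.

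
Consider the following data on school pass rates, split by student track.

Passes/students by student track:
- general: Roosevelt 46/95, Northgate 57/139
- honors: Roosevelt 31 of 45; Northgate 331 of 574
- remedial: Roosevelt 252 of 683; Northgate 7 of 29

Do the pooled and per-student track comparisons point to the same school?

No

General: Roosevelt 46/95 = 48.4%, Northgate 57/139 = 41.0% → Roosevelt
Honors: Roosevelt 31/45 = 68.9%, Northgate 331/574 = 57.7% → Roosevelt
Remedial: Roosevelt 252/683 = 36.9%, Northgate 7/29 = 24.1% → Roosevelt
Overall: Roosevelt 329/823 = 40.0%, Northgate 395/742 = 53.2% → Northgate
Roosevelt wins each student group but Northgate wins overall — the comparison reverses. Roosevelt's students skew toward remedial, which has a lower base rate.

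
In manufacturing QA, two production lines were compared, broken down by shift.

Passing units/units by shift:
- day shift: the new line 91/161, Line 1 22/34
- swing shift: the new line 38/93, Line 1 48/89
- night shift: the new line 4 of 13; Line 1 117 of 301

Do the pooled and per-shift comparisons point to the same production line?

No

Day shift: the new line 91/161 = 56.5%, Line 1 22/34 = 64.7% → Line 1
Swing shift: the new line 38/93 = 40.9%, Line 1 48/89 = 53.9% → Line 1
Night shift: the new line 4/13 = 30.8%, Line 1 117/301 = 38.9% → Line 1
Overall: the new line 133/267 = 49.8%, Line 1 187/424 = 44.1% → the new line
Line 1 wins each shift group but the new line wins overall — the comparison reverses. Line 1's units skew toward night shift, which has a lower base rate.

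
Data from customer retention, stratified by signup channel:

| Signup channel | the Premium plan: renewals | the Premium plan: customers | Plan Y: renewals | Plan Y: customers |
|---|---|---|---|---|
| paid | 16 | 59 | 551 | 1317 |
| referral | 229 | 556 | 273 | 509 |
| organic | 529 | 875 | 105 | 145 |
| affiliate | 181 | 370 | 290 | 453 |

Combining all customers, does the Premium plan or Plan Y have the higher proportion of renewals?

the Premium plan

Paid: the Premium plan 16/59 = 27.1%, Plan Y 551/1317 = 41.8% → Plan Y
Referral: the Premium plan 229/556 = 41.2%, Plan Y 273/509 = 53.6% → Plan Y
Organic: the Premium plan 529/875 = 60.5%, Plan Y 105/145 = 72.4% → Plan Y
Affiliate: the Premium plan 181/370 = 48.9%, Plan Y 290/453 = 64.0% → Plan Y
Overall: the Premium plan 955/1860 = 51.3%, Plan Y 1219/2424 = 50.3% → the Premium plan
(Plan Y wins every signup group but the Premium plan wins overall — Plan Y's customers skew toward the low-rate paid group.)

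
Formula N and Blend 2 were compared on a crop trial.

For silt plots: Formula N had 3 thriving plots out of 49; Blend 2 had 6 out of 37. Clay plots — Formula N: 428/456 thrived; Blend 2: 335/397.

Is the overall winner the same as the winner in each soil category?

Silt: Formula N 3/49 = 6.1%, Blend 2 6/37 = 16.2% → Blend 2
Clay: Formula N 428/456 = 93.9%, Blend 2 335/397 = 84.4% → Formula N
Overall: Formula N 431/505 = 85.3%, Blend 2 341/434 = 78.6% → Formula N
Neither sweeps: Formula N wins 1 of 2 groups, Blend 2 wins 1. Formula N wins overall but not every group — no Simpson reversal.

No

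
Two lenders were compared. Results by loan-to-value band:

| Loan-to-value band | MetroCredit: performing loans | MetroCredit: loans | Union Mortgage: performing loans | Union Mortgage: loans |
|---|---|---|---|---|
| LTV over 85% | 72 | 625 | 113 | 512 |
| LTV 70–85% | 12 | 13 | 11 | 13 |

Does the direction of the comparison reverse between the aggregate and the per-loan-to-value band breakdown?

No

LTV over 85%: MetroCredit 72/625 = 11.5%, Union Mortgage 113/512 = 22.1% → Union Mortgage
LTV 70–85%: MetroCredit 12/13 = 92.3%, Union Mortgage 11/13 = 84.6% → MetroCredit
Overall: MetroCredit 84/638 = 13.2%, Union Mortgage 124/525 = 23.6% → Union Mortgage
Neither sweeps: MetroCredit wins 1 of 2 groups, Union Mortgage wins 1. Union Mortgage wins overall but not every group — no Simpson reversal.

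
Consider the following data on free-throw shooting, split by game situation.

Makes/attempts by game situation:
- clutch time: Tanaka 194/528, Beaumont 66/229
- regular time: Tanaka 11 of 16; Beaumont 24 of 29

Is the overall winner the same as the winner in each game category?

Clutch time: Tanaka 194/528 = 36.7%, Beaumont 66/229 = 28.8% → Tanaka
Regular time: Tanaka 11/16 = 68.8%, Beaumont 24/29 = 82.8% → Beaumont
Overall: Tanaka 205/544 = 37.7%, Beaumont 90/258 = 34.9% → Tanaka
Neither sweeps: Tanaka wins 1 of 2 groups, Beaumont wins 1. Tanaka wins overall but not every group — no Simpson reversal.

No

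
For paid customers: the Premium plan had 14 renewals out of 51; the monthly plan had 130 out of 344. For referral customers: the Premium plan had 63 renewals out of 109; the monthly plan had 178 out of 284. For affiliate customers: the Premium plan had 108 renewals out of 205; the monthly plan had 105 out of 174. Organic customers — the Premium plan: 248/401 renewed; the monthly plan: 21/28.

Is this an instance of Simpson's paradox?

Yes

Paid: the Premium plan 14/51 = 27.5%, the monthly plan 130/344 = 37.8% → the monthly plan
Referral: the Premium plan 63/109 = 57.8%, the monthly plan 178/284 = 62.7% → the monthly plan
Affiliate: the Premium plan 108/205 = 52.7%, the monthly plan 105/174 = 60.3% → the monthly plan
Organic: the Premium plan 248/401 = 61.8%, the monthly plan 21/28 = 75.0% → the monthly plan
Overall: the Premium plan 433/766 = 56.5%, the monthly plan 434/830 = 52.3% → the Premium plan
The monthly plan wins each signup group but the Premium plan wins overall — the comparison reverses. The monthly plan's customers skew toward paid, which has a lower base rate.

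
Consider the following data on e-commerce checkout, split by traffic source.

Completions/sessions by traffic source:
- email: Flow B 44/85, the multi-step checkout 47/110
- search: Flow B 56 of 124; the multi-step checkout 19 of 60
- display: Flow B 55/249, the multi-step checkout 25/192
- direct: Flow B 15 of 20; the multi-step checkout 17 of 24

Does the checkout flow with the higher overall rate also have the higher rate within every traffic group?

Email: Flow B 44/85 = 51.8%, the multi-step checkout 47/110 = 42.7% → Flow B
Search: Flow B 56/124 = 45.2%, the multi-step checkout 19/60 = 31.7% → Flow B
Display: Flow B 55/249 = 22.1%, the multi-step checkout 25/192 = 13.0% → Flow B
Direct: Flow B 15/20 = 75.0%, the multi-step checkout 17/24 = 70.8% → Flow B
Overall: Flow B 170/478 = 35.6%, the multi-step checkout 108/386 = 28.0% → Flow B
Flow B wins overall and in every traffic group — no reversal.

Yes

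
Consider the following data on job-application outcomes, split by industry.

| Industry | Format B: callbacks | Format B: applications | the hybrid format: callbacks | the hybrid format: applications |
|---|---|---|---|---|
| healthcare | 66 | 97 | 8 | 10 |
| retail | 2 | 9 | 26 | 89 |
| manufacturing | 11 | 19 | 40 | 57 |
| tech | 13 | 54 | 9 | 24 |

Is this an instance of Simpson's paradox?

Yes

Healthcare: Format B 66/97 = 68.0%, the hybrid format 8/10 = 80.0% → the hybrid format
Retail: Format B 2/9 = 22.2%, the hybrid format 26/89 = 29.2% → the hybrid format
Manufacturing: Format B 11/19 = 57.9%, the hybrid format 40/57 = 70.2% → the hybrid format
Tech: Format B 13/54 = 24.1%, the hybrid format 9/24 = 37.5% → the hybrid format
Overall: Format B 92/179 = 51.4%, the hybrid format 83/180 = 46.1% → Format B
The hybrid format wins each industry group but Format B wins overall — the comparison reverses. The hybrid format's applications skew toward retail, which has a lower base rate.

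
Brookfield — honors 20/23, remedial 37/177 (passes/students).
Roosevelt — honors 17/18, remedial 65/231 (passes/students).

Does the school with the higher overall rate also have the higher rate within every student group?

Yes

Honors: Brookfield 20/23 = 87.0%, Roosevelt 17/18 = 94.4% → Roosevelt
Remedial: Brookfield 37/177 = 20.9%, Roosevelt 65/231 = 28.1% → Roosevelt
Overall: Brookfield 57/200 = 28.5%, Roosevelt 82/249 = 32.9% → Roosevelt
Roosevelt wins overall and in every student group — no reversal.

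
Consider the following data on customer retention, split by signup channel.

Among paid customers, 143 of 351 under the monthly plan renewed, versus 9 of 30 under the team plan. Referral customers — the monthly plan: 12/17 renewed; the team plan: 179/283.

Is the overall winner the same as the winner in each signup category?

Paid: the monthly plan 143/351 = 40.7%, the team plan 9/30 = 30.0% → the monthly plan
Referral: the monthly plan 12/17 = 70.6%, the team plan 179/283 = 63.3% → the monthly plan
Overall: the monthly plan 155/368 = 42.1%, the team plan 188/313 = 60.1% → the team plan
The monthly plan wins each signup group but the team plan wins overall — the comparison reverses. The monthly plan's customers skew toward paid, which has a lower base rate.

No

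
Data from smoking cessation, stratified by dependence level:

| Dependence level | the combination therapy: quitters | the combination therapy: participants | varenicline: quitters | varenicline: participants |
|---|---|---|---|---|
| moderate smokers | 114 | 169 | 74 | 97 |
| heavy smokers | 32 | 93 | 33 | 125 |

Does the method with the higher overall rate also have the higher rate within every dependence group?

No

Moderate smokers: the combination therapy 114/169 = 67.5%, varenicline 74/97 = 76.3% → varenicline
Heavy smokers: the combination therapy 32/93 = 34.4%, varenicline 33/125 = 26.4% → the combination therapy
Overall: the combination therapy 146/262 = 55.7%, varenicline 107/222 = 48.2% → the combination therapy
Neither sweeps: the combination therapy wins 1 of 2 groups, varenicline wins 1. The combination therapy wins overall but not every group — no Simpson reversal.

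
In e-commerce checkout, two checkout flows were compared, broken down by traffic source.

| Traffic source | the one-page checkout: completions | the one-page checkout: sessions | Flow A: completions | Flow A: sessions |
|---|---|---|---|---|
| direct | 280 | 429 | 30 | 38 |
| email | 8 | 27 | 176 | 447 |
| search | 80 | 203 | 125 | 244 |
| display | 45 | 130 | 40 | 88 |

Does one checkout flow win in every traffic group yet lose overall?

Direct: the one-page checkout 280/429 = 65.3%, Flow A 30/38 = 78.9% → Flow A
Email: the one-page checkout 8/27 = 29.6%, Flow A 176/447 = 39.4% → Flow A
Search: the one-page checkout 80/203 = 39.4%, Flow A 125/244 = 51.2% → Flow A
Display: the one-page checkout 45/130 = 34.6%, Flow A 40/88 = 45.5% → Flow A
Overall: the one-page checkout 413/789 = 52.3%, Flow A 371/817 = 45.4% → the one-page checkout
Flow A wins each traffic group but the one-page checkout wins overall — the comparison reverses. Flow A's sessions skew toward email, which has a lower base rate.

Yes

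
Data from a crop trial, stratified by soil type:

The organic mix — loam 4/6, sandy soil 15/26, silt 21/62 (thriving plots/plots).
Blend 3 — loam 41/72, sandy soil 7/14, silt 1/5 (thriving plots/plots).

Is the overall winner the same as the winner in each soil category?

No

Loam: the organic mix 4/6 = 66.7%, Blend 3 41/72 = 56.9% → the organic mix
Sandy soil: the organic mix 15/26 = 57.7%, Blend 3 7/14 = 50.0% → the organic mix
Silt: the organic mix 21/62 = 33.9%, Blend 3 1/5 = 20.0% → the organic mix
Overall: the organic mix 40/94 = 42.6%, Blend 3 49/91 = 53.8% → Blend 3
The organic mix wins each soil group but Blend 3 wins overall — the comparison reverses. The organic mix's plots skew toward silt, which has a lower base rate.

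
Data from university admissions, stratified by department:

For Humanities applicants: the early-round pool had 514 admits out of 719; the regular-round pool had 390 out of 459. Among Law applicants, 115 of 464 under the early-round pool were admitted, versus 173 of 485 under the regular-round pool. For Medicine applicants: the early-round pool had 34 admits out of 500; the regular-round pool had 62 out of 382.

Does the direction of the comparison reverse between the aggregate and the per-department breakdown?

No

Humanities: the early-round pool 514/719 = 71.5%, the regular-round pool 390/459 = 85.0% → the regular-round pool
Law: the early-round pool 115/464 = 24.8%, the regular-round pool 173/485 = 35.7% → the regular-round pool
Medicine: the early-round pool 34/500 = 6.8%, the regular-round pool 62/382 = 16.2% → the regular-round pool
Overall: the early-round pool 663/1683 = 39.4%, the regular-round pool 625/1326 = 47.1% → the regular-round pool
The regular-round pool wins overall and in every department group — no reversal.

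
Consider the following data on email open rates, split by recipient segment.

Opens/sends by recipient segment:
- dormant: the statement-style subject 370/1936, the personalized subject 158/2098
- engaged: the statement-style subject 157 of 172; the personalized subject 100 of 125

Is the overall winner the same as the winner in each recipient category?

Dormant: the statement-style subject 370/1936 = 19.1%, the personalized subject 158/2098 = 7.5% → the statement-style subject
Engaged: the statement-style subject 157/172 = 91.3%, the personalized subject 100/125 = 80.0% → the statement-style subject
Overall: the statement-style subject 527/2108 = 25.0%, the personalized subject 258/2223 = 11.6% → the statement-style subject
The statement-style subject wins overall and in every recipient group — no reversal.

Yes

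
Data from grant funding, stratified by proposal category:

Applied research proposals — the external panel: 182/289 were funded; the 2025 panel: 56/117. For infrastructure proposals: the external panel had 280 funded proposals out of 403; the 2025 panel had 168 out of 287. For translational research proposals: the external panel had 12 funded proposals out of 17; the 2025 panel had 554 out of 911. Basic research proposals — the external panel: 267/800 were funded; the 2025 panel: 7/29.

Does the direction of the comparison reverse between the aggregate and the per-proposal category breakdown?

Yes

Applied research: the external panel 182/289 = 63.0%, the 2025 panel 56/117 = 47.9% → the external panel
Infrastructure: the external panel 280/403 = 69.5%, the 2025 panel 168/287 = 58.5% → the external panel
Translational research: the external panel 12/17 = 70.6%, the 2025 panel 554/911 = 60.8% → the external panel
Basic research: the external panel 267/800 = 33.4%, the 2025 panel 7/29 = 24.1% → the external panel
Overall: the external panel 741/1509 = 49.1%, the 2025 panel 785/1344 = 58.4% → the 2025 panel
The external panel wins each proposal group but the 2025 panel wins overall — the comparison reverses. The external panel's proposals skew toward basic research, which has a lower base rate.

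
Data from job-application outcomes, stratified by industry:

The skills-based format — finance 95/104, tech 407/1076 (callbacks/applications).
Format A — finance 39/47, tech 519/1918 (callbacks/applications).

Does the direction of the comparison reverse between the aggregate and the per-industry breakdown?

No

Finance: the skills-based format 95/104 = 91.3%, Format A 39/47 = 83.0% → the skills-based format
Tech: the skills-based format 407/1076 = 37.8%, Format A 519/1918 = 27.1% → the skills-based format
Overall: the skills-based format 502/1180 = 42.5%, Format A 558/1965 = 28.4% → the skills-based format
The skills-based format wins overall and in every industry group — no reversal.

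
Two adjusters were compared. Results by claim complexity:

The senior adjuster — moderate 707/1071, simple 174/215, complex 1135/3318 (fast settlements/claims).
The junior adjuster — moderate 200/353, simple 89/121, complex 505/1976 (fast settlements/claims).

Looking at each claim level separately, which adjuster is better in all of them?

the senior adjuster

Moderate: the senior adjuster 707/1071 = 66.0%, the junior adjuster 200/353 = 56.7% → the senior adjuster
Simple: the senior adjuster 174/215 = 80.9%, the junior adjuster 89/121 = 73.6% → the senior adjuster
Complex: the senior adjuster 1135/3318 = 34.2%, the junior adjuster 505/1976 = 25.6% → the senior adjuster
The senior adjuster has the higher rate in all 3 groups.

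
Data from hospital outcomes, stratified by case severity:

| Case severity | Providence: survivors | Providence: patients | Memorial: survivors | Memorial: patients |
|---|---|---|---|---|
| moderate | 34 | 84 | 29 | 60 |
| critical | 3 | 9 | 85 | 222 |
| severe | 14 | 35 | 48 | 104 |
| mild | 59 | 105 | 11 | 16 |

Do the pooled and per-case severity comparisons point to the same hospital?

No

Moderate: Providence 34/84 = 40.5%, Memorial 29/60 = 48.3% → Memorial
Critical: Providence 3/9 = 33.3%, Memorial 85/222 = 38.3% → Memorial
Severe: Providence 14/35 = 40.0%, Memorial 48/104 = 46.2% → Memorial
Mild: Providence 59/105 = 56.2%, Memorial 11/16 = 68.8% → Memorial
Overall: Providence 110/233 = 47.2%, Memorial 173/402 = 43.0% → Providence
Memorial wins each case group but Providence wins overall — the comparison reverses. Memorial's patients skew toward critical, which has a lower base rate.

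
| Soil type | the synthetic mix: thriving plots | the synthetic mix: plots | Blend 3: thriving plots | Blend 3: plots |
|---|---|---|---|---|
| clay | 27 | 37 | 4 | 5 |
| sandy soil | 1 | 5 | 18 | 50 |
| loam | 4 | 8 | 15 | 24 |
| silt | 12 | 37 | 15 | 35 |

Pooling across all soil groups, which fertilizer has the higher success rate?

the synthetic mix

Clay: the synthetic mix 27/37 = 73.0%, Blend 3 4/5 = 80.0% → Blend 3
Sandy soil: the synthetic mix 1/5 = 20.0%, Blend 3 18/50 = 36.0% → Blend 3
Loam: the synthetic mix 4/8 = 50.0%, Blend 3 15/24 = 62.5% → Blend 3
Silt: the synthetic mix 12/37 = 32.4%, Blend 3 15/35 = 42.9% → Blend 3
Overall: the synthetic mix 44/87 = 50.6%, Blend 3 52/114 = 45.6% → the synthetic mix
(Blend 3 wins every soil group but the synthetic mix wins overall — Blend 3's plots skew toward the low-rate sandy soil group.)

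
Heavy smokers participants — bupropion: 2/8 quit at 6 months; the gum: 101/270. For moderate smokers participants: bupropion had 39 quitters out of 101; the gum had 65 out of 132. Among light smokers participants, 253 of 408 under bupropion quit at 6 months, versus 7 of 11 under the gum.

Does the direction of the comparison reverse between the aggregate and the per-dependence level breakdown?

Heavy smokers: bupropion 2/8 = 25.0%, the gum 101/270 = 37.4% → the gum
Moderate smokers: bupropion 39/101 = 38.6%, the gum 65/132 = 49.2% → the gum
Light smokers: bupropion 253/408 = 62.0%, the gum 7/11 = 63.6% → the gum
Overall: bupropion 294/517 = 56.9%, the gum 173/413 = 41.9% → bupropion
The gum wins each dependence group but bupropion wins overall — the comparison reverses. The gum's participants skew toward heavy smokers, which has a lower base rate.

Yes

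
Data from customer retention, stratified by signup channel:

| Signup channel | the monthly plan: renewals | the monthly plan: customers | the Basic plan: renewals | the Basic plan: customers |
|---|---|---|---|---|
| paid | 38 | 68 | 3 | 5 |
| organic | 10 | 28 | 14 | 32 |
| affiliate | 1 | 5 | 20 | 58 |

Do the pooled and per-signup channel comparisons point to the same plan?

Paid: the monthly plan 38/68 = 55.9%, the Basic plan 3/5 = 60.0% → the Basic plan
Organic: the monthly plan 10/28 = 35.7%, the Basic plan 14/32 = 43.8% → the Basic plan
Affiliate: the monthly plan 1/5 = 20.0%, the Basic plan 20/58 = 34.5% → the Basic plan
Overall: the monthly plan 49/101 = 48.5%, the Basic plan 37/95 = 38.9% → the monthly plan
The Basic plan wins each signup group but the monthly plan wins overall — the comparison reverses. The Basic plan's customers skew toward affiliate, which has a lower base rate.

No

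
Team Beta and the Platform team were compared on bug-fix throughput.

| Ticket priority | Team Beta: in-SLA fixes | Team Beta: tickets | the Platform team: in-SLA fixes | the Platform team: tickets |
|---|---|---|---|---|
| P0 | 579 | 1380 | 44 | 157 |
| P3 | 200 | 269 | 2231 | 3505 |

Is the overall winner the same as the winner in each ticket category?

P0: Team Beta 579/1380 = 42.0%, the Platform team 44/157 = 28.0% → Team Beta
P3: Team Beta 200/269 = 74.3%, the Platform team 2231/3505 = 63.7% → Team Beta
Overall: Team Beta 779/1649 = 47.2%, the Platform team 2275/3662 = 62.1% → the Platform team
Team Beta wins each ticket group but the Platform team wins overall — the comparison reverses. Team Beta's tickets skew toward P0, which has a lower base rate.

No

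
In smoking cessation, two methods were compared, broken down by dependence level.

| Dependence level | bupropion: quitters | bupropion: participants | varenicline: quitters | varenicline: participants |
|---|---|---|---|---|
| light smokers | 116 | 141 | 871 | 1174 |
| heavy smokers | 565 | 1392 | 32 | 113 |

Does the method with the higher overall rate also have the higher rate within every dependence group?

No

Light smokers: bupropion 116/141 = 82.3%, varenicline 871/1174 = 74.2% → bupropion
Heavy smokers: bupropion 565/1392 = 40.6%, varenicline 32/113 = 28.3% → bupropion
Overall: bupropion 681/1533 = 44.4%, varenicline 903/1287 = 70.2% → varenicline
Bupropion wins each dependence group but varenicline wins overall — the comparison reverses. Bupropion's participants skew toward heavy smokers, which has a lower base rate.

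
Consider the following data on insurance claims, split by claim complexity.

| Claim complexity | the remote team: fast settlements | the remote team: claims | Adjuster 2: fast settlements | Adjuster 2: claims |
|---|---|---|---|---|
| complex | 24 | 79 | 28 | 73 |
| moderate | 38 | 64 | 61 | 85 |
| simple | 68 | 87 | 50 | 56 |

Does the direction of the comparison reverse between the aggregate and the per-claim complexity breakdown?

Complex: the remote team 24/79 = 30.4%, Adjuster 2 28/73 = 38.4% → Adjuster 2
Moderate: the remote team 38/64 = 59.4%, Adjuster 2 61/85 = 71.8% → Adjuster 2
Simple: the remote team 68/87 = 78.2%, Adjuster 2 50/56 = 89.3% → Adjuster 2
Overall: the remote team 130/230 = 56.5%, Adjuster 2 139/214 = 65.0% → Adjuster 2
Adjuster 2 wins overall and in every claim group — no reversal.

No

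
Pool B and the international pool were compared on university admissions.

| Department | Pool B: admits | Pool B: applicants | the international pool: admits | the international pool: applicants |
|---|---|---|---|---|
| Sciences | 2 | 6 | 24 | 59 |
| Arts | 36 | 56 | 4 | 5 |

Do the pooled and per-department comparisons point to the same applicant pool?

No

Sciences: Pool B 2/6 = 33.3%, the international pool 24/59 = 40.7% → the international pool
Arts: Pool B 36/56 = 64.3%, the international pool 4/5 = 80.0% → the international pool
Overall: Pool B 38/62 = 61.3%, the international pool 28/64 = 43.8% → Pool B
The international pool wins each department group but Pool B wins overall — the comparison reverses. The international pool's applicants skew toward Sciences, which has a lower base rate.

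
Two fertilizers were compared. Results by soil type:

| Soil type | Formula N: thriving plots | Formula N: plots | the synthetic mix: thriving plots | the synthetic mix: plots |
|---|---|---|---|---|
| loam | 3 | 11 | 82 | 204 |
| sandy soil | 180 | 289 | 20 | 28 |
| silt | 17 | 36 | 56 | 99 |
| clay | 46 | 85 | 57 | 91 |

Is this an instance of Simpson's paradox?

Loam: Formula N 3/11 = 27.3%, the synthetic mix 82/204 = 40.2% → the synthetic mix
Sandy soil: Formula N 180/289 = 62.3%, the synthetic mix 20/28 = 71.4% → the synthetic mix
Silt: Formula N 17/36 = 47.2%, the synthetic mix 56/99 = 56.6% → the synthetic mix
Clay: Formula N 46/85 = 54.1%, the synthetic mix 57/91 = 62.6% → the synthetic mix
Overall: Formula N 246/421 = 58.4%, the synthetic mix 215/422 = 50.9% → Formula N
The synthetic mix wins each soil group but Formula N wins overall — the comparison reverses. The synthetic mix's plots skew toward loam, which has a lower base rate.

Yes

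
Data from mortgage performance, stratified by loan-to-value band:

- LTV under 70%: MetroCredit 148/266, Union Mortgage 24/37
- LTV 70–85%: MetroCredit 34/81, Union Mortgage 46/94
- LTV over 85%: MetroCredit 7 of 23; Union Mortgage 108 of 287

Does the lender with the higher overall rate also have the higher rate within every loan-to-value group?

LTV under 70%: MetroCredit 148/266 = 55.6%, Union Mortgage 24/37 = 64.9% → Union Mortgage
LTV 70–85%: MetroCredit 34/81 = 42.0%, Union Mortgage 46/94 = 48.9% → Union Mortgage
LTV over 85%: MetroCredit 7/23 = 30.4%, Union Mortgage 108/287 = 37.6% → Union Mortgage
Overall: MetroCredit 189/370 = 51.1%, Union Mortgage 178/418 = 42.6% → MetroCredit
Union Mortgage wins each loan-to-value group but MetroCredit wins overall — the comparison reverses. Union Mortgage's loans skew toward LTV over 85%, which has a lower base rate.

No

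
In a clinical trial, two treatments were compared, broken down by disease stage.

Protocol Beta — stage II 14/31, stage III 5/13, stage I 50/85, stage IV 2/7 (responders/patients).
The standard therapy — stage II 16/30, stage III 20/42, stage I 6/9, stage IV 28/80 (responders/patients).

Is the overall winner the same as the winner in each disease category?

Stage II: Protocol Beta 14/31 = 45.2%, the standard therapy 16/30 = 53.3% → the standard therapy
Stage III: Protocol Beta 5/13 = 38.5%, the standard therapy 20/42 = 47.6% → the standard therapy
Stage I: Protocol Beta 50/85 = 58.8%, the standard therapy 6/9 = 66.7% → the standard therapy
Stage IV: Protocol Beta 2/7 = 28.6%, the standard therapy 28/80 = 35.0% → the standard therapy
Overall: Protocol Beta 71/136 = 52.2%, the standard therapy 70/161 = 43.5% → Protocol Beta
The standard therapy wins each disease group but Protocol Beta wins overall — the comparison reverses. The standard therapy's patients skew toward stage IV, which has a lower base rate.

No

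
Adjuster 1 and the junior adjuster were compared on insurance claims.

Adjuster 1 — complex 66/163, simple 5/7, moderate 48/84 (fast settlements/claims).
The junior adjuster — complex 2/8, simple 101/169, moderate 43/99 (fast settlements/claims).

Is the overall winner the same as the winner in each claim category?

No

Complex: Adjuster 1 66/163 = 40.5%, the junior adjuster 2/8 = 25.0% → Adjuster 1
Simple: Adjuster 1 5/7 = 71.4%, the junior adjuster 101/169 = 59.8% → Adjuster 1
Moderate: Adjuster 1 48/84 = 57.1%, the junior adjuster 43/99 = 43.4% → Adjuster 1
Overall: Adjuster 1 119/254 = 46.9%, the junior adjuster 146/276 = 52.9% → the junior adjuster
Adjuster 1 wins each claim group but the junior adjuster wins overall — the comparison reverses. Adjuster 1's claims skew toward complex, which has a lower base rate.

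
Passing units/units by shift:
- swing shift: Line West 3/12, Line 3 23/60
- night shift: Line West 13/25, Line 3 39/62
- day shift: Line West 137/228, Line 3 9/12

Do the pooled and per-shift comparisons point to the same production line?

No

Swing shift: Line West 3/12 = 25.0%, Line 3 23/60 = 38.3% → Line 3
Night shift: Line West 13/25 = 52.0%, Line 3 39/62 = 62.9% → Line 3
Day shift: Line West 137/228 = 60.1%, Line 3 9/12 = 75.0% → Line 3
Overall: Line West 153/265 = 57.7%, Line 3 71/134 = 53.0% → Line West
Line 3 wins each shift group but Line West wins overall — the comparison reverses. Line 3's units skew toward swing shift, which has a lower base rate.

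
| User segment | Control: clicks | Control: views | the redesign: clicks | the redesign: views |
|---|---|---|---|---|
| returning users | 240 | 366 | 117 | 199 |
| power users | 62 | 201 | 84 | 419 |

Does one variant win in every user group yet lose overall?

No

Returning users: Control 240/366 = 65.6%, the redesign 117/199 = 58.8% → Control
Power users: Control 62/201 = 30.8%, the redesign 84/419 = 20.0% → Control
Overall: Control 302/567 = 53.3%, the redesign 201/618 = 32.5% → Control
Control wins overall and in every user group — no reversal.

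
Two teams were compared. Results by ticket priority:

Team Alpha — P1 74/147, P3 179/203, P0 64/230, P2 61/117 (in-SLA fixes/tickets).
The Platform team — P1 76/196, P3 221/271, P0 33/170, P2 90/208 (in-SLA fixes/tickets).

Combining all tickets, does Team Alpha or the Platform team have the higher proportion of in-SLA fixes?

Team Alpha

P1: Team Alpha 74/147 = 50.3%, the Platform team 76/196 = 38.8% → Team Alpha
P3: Team Alpha 179/203 = 88.2%, the Platform team 221/271 = 81.5% → Team Alpha
P0: Team Alpha 64/230 = 27.8%, the Platform team 33/170 = 19.4% → Team Alpha
P2: Team Alpha 61/117 = 52.1%, the Platform team 90/208 = 43.3% → Team Alpha
Overall: Team Alpha 378/697 = 54.2%, the Platform team 420/845 = 49.7% → Team Alpha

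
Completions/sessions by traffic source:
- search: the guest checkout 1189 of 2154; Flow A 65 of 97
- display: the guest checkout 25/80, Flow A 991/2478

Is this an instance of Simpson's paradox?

Search: the guest checkout 1189/2154 = 55.2%, Flow A 65/97 = 67.0% → Flow A
Display: the guest checkout 25/80 = 31.2%, Flow A 991/2478 = 40.0% → Flow A
Overall: the guest checkout 1214/2234 = 54.3%, Flow A 1056/2575 = 41.0% → the guest checkout
Flow A wins each traffic group but the guest checkout wins overall — the comparison reverses. Flow A's sessions skew toward display, which has a lower base rate.

Yes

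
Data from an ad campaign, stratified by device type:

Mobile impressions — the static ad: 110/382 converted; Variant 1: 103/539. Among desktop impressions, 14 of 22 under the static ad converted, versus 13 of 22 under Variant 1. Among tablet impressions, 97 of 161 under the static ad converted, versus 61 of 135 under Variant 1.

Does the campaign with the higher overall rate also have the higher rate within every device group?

Mobile: the static ad 110/382 = 28.8%, Variant 1 103/539 = 19.1% → the static ad
Desktop: the static ad 14/22 = 63.6%, Variant 1 13/22 = 59.1% → the static ad
Tablet: the static ad 97/161 = 60.2%, Variant 1 61/135 = 45.2% → the static ad
Overall: the static ad 221/565 = 39.1%, Variant 1 177/696 = 25.4% → the static ad
The static ad wins overall and in every device group — no reversal.

Yes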